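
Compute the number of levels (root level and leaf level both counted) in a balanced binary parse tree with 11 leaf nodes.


In a balanced binary tree with n leaves the deepest leaf is ceil(log2(n)) edges below the root,
so counting node levels inclusive of root and leaves gives ceil(log2(n)) + 1 levels.
log2(11) = 3.4594
ceil(3.4594) = 4
levels = 4 + 1 = 5

5


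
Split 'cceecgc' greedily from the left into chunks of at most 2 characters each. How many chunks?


'cceecgc' has 7 characters.
Chunking with max size 2:
  Chunk 1: 'cc' (positions 0-1)
  Chunk 2: 'ee' (positions 2-3)
  Chunk 3: 'cg' (positions 4-5)
  Chunk 4: 'c' (positions 6-6)
Total chunks: ceil(7 / 2) = 4

4


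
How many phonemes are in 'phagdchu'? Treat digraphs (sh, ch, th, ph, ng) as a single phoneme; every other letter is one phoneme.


Parsing 'phagdchu' greedily, digraphs first:
  'ph' -> digraph (1 consonant phoneme) (phonemes so far: 1)
  'a' -> vowel phoneme (phonemes so far: 2)
  'g' -> consonant phoneme (phonemes so far: 3)
  'd' -> consonant phoneme (phonemes so far: 4)
  'ch' -> digraph (1 consonant phoneme) (phonemes so far: 5)
  'u' -> vowel phoneme (phonemes so far: 6)
Total phonemes: 6

6


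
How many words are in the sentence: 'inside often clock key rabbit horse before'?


Counting words by splitting on spaces:
  Word 1: 'inside'
  Word 2: 'often'
  Word 3: 'clock'
  Word 4: 'key'
  Word 5: 'rabbit'
  Word 6: 'horse'
  Word 7: 'before'
Total words: 7

7


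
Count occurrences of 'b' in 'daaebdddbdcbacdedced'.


Scanning 'daaebdddbdcbacdedced' for 'b':
  Position 4: 'b' -> MATCH (count: 1)
  Position 8: 'b' -> MATCH (count: 2)
  Position 11: 'b' -> MATCH (count: 3)
Total occurrences of 'b': 3

3


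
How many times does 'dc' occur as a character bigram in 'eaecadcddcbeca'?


Scanning 'eaecadcddcbeca' for bigram 'dc':
  Position 0: 'ea' -> no
  Position 1: 'ae' -> no
  Position 2: 'ec' -> no
  Position 3: 'ca' -> no
  Position 4: 'ad' -> no
  Position 5: 'dc' -> MATCH
  Position 6: 'cd' -> no
  Position 7: 'dd' -> no
  Position 8: 'dc' -> MATCH
  Position 9: 'cb' -> no
  Position 10: 'be' -> no
  Position 11: 'ec' -> no
  Position 12: 'ca' -> no
Total matches: 2

2


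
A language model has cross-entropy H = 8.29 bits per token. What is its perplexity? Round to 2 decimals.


Perplexity formula: PP = 2^H
H = 8.29
PP = 2^8.29
Decompose: 2^8.29 = 2^8 * 2^0.29
2^8 = 256, 2^0.29 ~ 1.2226403
PP ~ 256 * 1.2226403 = 312.9959168
Rounded to 2 decimals: 313.00

313.00


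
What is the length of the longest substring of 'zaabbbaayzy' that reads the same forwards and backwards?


Scanning 'zaabbbaayzy' for palindromic substrings.
Substring at positions 1-7: 'aabbbaa'.
Check: reverse('aabbbaa') = 'aabbbaa' -> palindrome confirmed.
Neighbouring characters ('z' / 'y') break symmetry, so it cannot extend further.
No longer palindromic substring exists; longest length = 7

7


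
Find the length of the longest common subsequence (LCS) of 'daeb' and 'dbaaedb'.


DP table for LCS of 'daeb' and 'dbaaedb':
       d  b  a  a  e  d  b
    0  0  0  0  0  0  0  0
  d 0  1  1  1  1  1  1  1
  a 0  1  1  2  2  2  2  2
  e 0  1  1  2  2  3  3  3
  b 0  1  2  2  2  3  3  4
LCS: 'daeb'
LCS length = 4

4


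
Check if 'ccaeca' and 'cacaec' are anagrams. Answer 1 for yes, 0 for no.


Sort characters of 'ccaeca': 'aaccce'
Sort characters of 'cacaec': 'aaccce'
Sorted forms match -> they ARE anagrams
Result: 1

1


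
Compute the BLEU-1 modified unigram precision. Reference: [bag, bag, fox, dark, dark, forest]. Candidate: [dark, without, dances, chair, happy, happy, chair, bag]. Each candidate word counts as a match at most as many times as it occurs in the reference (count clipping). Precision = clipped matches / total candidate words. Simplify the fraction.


Reference word counts: {'bag': 2, 'dark': 2, 'forest': 1, 'fox': 1}
Checking each candidate word (with clipping):
  'dark' -> in reference (ref count 2, used 1/2) -> match (matches: 1)
  'without' -> not in reference -> no match (matches: 1)
  'dances' -> not in reference -> no match (matches: 1)
  'chair' -> not in reference -> no match (matches: 1)
  'happy' -> not in reference -> no match (matches: 1)
  'happy' -> not in reference -> no match (matches: 1)
  'chair' -> not in reference -> no match (matches: 1)
  'bag' -> in reference (ref count 2, used 1/2) -> match (matches: 2)
Clipped matches: 2, Candidate length: 8
Precision = 2/8 = 1/4

1/4


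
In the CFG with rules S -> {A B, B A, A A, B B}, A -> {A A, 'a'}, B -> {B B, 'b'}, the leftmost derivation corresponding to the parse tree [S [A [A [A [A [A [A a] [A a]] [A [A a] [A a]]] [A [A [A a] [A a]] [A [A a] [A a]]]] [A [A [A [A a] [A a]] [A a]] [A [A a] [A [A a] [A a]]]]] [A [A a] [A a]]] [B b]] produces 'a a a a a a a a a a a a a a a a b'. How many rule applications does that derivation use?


Every bracketed nonterminal node [X ...] in the tree is produced by exactly one rule application.
Reading the tree off as a leftmost derivation:
  Step 1: S  =>  A B   (applied S -> A B)
  Step 2: A B  =>  A A B   (applied A -> A A)
  Step 3: A A B  =>  A A A B   (applied A -> A A)
  Step 4: A A A B  =>  A A A A B   (applied A -> A A)
  Step 5: A A A A B  =>  A A A A A B   (applied A -> A A)
  Step 6: A A A A A B  =>  A A A A A A B   (applied A -> A A)
  Step 7: A A A A A A B  =>  a A A A A A B   (applied A -> a)
  Step 8: a A A A A A B  =>  a a A A A A B   (applied A -> a)
  Step 9: a a A A A A B  =>  a a A A A A A B   (applied A -> A A)
  Step 10: a a A A A A A B  =>  a a a A A A A B   (applied A -> a)
  Step 11: a a a A A A A B  =>  a a a a A A A B   (applied A -> a)
  Step 12: a a a a A A A B  =>  a a a a A A A A B   (applied A -> A A)
  Step 13: a a a a A A A A B  =>  a a a a A A A A A B   (applied A -> A A)
  Step 14: a a a a A A A A A B  =>  a a a a a A A A A B   (applied A -> a)
  Step 15: a a a a a A A A A B  =>  a a a a a a A A A B   (applied A -> a)
  Step 16: a a a a a a A A A B  =>  a a a a a a A A A A B   (applied A -> A A)
  Step 17: a a a a a a A A A A B  =>  a a a a a a a A A A B   (applied A -> a)
  Step 18: a a a a a a a A A A B  =>  a a a a a a a a A A B   (applied A -> a)
  Step 19: a a a a a a a a A A B  =>  a a a a a a a a A A A B   (applied A -> A A)
  Step 20: a a a a a a a a A A A B  =>  a a a a a a a a A A A A B   (applied A -> A A)
  Step 21: a a a a a a a a A A A A B  =>  a a a a a a a a A A A A A B   (applied A -> A A)
  Step 22: a a a a a a a a A A A A A B  =>  a a a a a a a a a A A A A B   (applied A -> a)
  Step 23: a a a a a a a a a A A A A B  =>  a a a a a a a a a a A A A B   (applied A -> a)
  Step 24: a a a a a a a a a a A A A B  =>  a a a a a a a a a a a A A B   (applied A -> a)
  Step 25: a a a a a a a a a a a A A B  =>  a a a a a a a a a a a A A A B   (applied A -> A A)
  Step 26: a a a a a a a a a a a A A A B  =>  a a a a a a a a a a a a A A B   (applied A -> a)
  Step 27: a a a a a a a a a a a a A A B  =>  a a a a a a a a a a a a A A A B   (applied A -> A A)
  Step 28: a a a a a a a a a a a a A A A B  =>  a a a a a a a a a a a a a A A B   (applied A -> a)
  Step 29: a a a a a a a a a a a a a A A B  =>  a a a a a a a a a a a a a a A B   (applied A -> a)
  Step 30: a a a a a a a a a a a a a a A B  =>  a a a a a a a a a a a a a a A A B   (applied A -> A A)
  Step 31: a a a a a a a a a a a a a a A A B  =>  a a a a a a a a a a a a a a a A B   (applied A -> a)
  Step 32: a a a a a a a a a a a a a a a A B  =>  a a a a a a a a a a a a a a a a B   (applied A -> a)
  Step 33: a a a a a a a a a a a a a a a a B  =>  a a a a a a a a a a a a a a a a b   (applied B -> b)
Final yield: a a a a a a a a a a a a a a a a b
Total rewrite steps: 33

33


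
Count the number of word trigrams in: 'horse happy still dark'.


Word trigrams from [4] words:
  Trigram 1: (horse happy still)
  Trigram 2: (happy still dark)
Total word trigrams: 4 - 2 = 2

2


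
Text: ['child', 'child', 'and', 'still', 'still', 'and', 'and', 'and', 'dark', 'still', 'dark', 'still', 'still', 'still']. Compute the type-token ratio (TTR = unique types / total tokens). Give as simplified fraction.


Tokens: 14
Unique types: ('and', 'child', 'dark', 'still') = 4
TTR = 4/14
Simplify: divide both by 2 -> 2/7
TTR = 2/7

2/7


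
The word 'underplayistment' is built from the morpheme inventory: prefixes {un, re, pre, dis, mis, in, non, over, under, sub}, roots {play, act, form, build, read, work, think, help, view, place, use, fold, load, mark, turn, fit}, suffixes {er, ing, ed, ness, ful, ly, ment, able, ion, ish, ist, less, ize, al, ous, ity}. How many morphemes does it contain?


Segmenting 'underplayistment' against the inventory:
  'under' -> prefix (morpheme 1)
  'play' -> root (morpheme 2)
  'ist' -> suffix (morpheme 3)
  'ment' -> suffix (morpheme 4)
Total morphemes: 4

4


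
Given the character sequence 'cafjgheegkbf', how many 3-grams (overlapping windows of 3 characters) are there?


String 'cafjgheegkbf' has length L = 12.
Number of overlapping n-grams = L - n + 1
Substituting: 12 - 3 + 1 = 10

10


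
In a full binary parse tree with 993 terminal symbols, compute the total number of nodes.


Leaf nodes (terminals): 993
Internal nodes = n - 1 = 993 - 1 = 992
Total = leaves + internal = 993 + 992 = 1985

1985


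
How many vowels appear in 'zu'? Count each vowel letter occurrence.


Scanning each character of 'zu':
  Position 1: 'z' -> consonant (running count: 0)
  Position 2: 'u' -> vowel (running count: 1)
Total vowels: 1

1


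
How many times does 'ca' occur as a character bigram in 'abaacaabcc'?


Scanning 'abaacaabcc' for bigram 'ca':
  Position 0: 'ab' -> no
  Position 1: 'ba' -> no
  Position 2: 'aa' -> no
  Position 3: 'ac' -> no
  Position 4: 'ca' -> MATCH
  Position 5: 'aa' -> no
  Position 6: 'ab' -> no
  Position 7: 'bc' -> no
  Position 8: 'cc' -> no
Total matches: 1

1


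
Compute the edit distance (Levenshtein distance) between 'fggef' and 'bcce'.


Building DP table for s1='fggef' (len 5) and s2='bcce' (len 4):
       b  c  c  e
    0  1  2  3  4
  f 1  1  2  3  4
  g 2  2  2  3  4
  g 3  3  3  3  4
  e 4  4  4  4  3
  f 5  5  5  5  4
Edit distance = dp[5][4] = 4

4


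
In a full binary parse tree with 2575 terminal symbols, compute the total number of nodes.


Leaf nodes (terminals): 2575
Internal nodes = n - 1 = 2575 - 1 = 2574
Total = leaves + internal = 2575 + 2574 = 5149

5149


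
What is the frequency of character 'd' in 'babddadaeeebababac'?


Scanning 'babddadaeeebababac' for 'd':
  Position 3: 'd' -> MATCH (count: 1)
  Position 4: 'd' -> MATCH (count: 2)
  Position 6: 'd' -> MATCH (count: 3)
Total occurrences of 'd': 3

3


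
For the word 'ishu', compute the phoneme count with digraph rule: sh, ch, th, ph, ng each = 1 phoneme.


Parsing 'ishu' greedily, digraphs first:
  'i' -> vowel phoneme (phonemes so far: 1)
  'sh' -> digraph (1 consonant phoneme) (phonemes so far: 2)
  'u' -> vowel phoneme (phonemes so far: 3)
Total phonemes: 3

3


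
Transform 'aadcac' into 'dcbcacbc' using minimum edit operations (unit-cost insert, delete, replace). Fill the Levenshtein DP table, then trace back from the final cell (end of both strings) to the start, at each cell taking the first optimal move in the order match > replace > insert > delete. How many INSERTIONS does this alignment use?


Edit distance = 5. Backtracking from cell (6, 8) with preference match > replace > insert > delete,
then listing the resulting alignment 'aadcac' -> 'dcbcacbc' left to right:
  Step 1: replace a->d
  Step 2: replace a->c
  Step 3: replace d->b
  Step 4: keep 'c'
  Step 5: keep 'a'
  Step 6: insert 'c' [insertion #1]
  Step 7: insert 'b' [insertion #2]
  Step 8: keep 'c'
Total insertions: 2

2


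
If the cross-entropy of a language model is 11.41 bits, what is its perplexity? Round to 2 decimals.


Perplexity formula: PP = 2^H
H = 11.41
PP = 2^11.41
Decompose: 2^11.41 = 2^11 * 2^0.41
2^11 = 2048, 2^0.41 ~ 1.3286858
PP ~ 2048 * 1.3286858 = 2721.1485184
Rounded to 2 decimals: 2721.15

2721.15


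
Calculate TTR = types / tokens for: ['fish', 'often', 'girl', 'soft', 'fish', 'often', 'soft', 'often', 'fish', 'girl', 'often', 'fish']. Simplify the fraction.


Tokens: 12
Unique types: ('fish', 'girl', 'often', 'soft') = 4
TTR = 4/12
Simplify: divide both by 4 -> 1/3
TTR = 1/3

1/3


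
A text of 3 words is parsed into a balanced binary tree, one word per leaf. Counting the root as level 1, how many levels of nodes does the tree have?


In a balanced binary tree with n leaves the deepest leaf is ceil(log2(n)) edges below the root,
so counting node levels inclusive of root and leaves gives ceil(log2(n)) + 1 levels.
log2(3) = 1.5850
ceil(1.5850) = 2
levels = 2 + 1 = 3

3


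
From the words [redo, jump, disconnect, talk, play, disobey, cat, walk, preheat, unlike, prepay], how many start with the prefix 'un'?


Checking each word for prefix 'un':
  'redo' -> no (count: 0)
  'jump' -> no (count: 0)
  'disconnect' -> no (count: 0)
  'talk' -> no (count: 0)
  'play' -> no (count: 0)
  'disobey' -> no (count: 0)
  'cat' -> no (count: 0)
  'walk' -> no (count: 0)
  'preheat' -> no (count: 0)
  'unlike' -> YES, starts with 'un' (count: 1)
  'prepay' -> no (count: 1)
Total with prefix 'un': 1

1


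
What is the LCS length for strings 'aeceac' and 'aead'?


DP table for LCS of 'aeceac' and 'aead':
       a  e  a  d
    0  0  0  0  0
  a 0  1  1  1  1
  e 0  1  2  2  2
  c 0  1  2  2  2
  e 0  1  2  2  2
  a 0  1  2  3  3
  c 0  1  2  3  3
LCS: 'aea'
LCS length = 3

3


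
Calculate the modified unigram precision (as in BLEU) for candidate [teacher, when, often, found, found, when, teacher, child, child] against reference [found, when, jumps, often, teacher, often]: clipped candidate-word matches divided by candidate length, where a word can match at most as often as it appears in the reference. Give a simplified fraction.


Reference word counts: {'found': 1, 'jumps': 1, 'often': 2, 'teacher': 1, 'when': 1}
Checking each candidate word (with clipping):
  'teacher' -> in reference (ref count 1, used 1/1) -> match (matches: 1)
  'when' -> in reference (ref count 1, used 1/1) -> match (matches: 2)
  'often' -> in reference (ref count 2, used 1/2) -> match (matches: 3)
  'found' -> in reference (ref count 1, used 1/1) -> match (matches: 4)
  'found' -> ref count 1 already used up (1/1) -> clipped, no match (matches: 4)
  'when' -> ref count 1 already used up (1/1) -> clipped, no match (matches: 4)
  'teacher' -> ref count 1 already used up (1/1) -> clipped, no match (matches: 4)
  'child' -> not in reference -> no match (matches: 4)
  'child' -> not in reference -> no match (matches: 4)
Clipped matches: 4, Candidate length: 9
Precision = 4/9

4/9


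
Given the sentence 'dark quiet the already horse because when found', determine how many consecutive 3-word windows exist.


Word trigrams from [8] words:
  Trigram 1: (dark quiet the)
  Trigram 2: (quiet the already)
  Trigram 3: (the already horse)
  Trigram 4: (already horse because)
  Trigram 5: (horse because when)
  Trigram 6: (because when found)
Total word trigrams: 8 - 2 = 6

6


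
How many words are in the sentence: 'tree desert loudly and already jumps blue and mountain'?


Counting words by splitting on spaces:
  Word 1: 'tree'
  Word 2: 'desert'
  Word 3: 'loudly'
  Word 4: 'and'
  Word 5: 'already'
  Word 6: 'jumps'
  Word 7: 'blue'
  Word 8: 'and'
  Word 9: 'mountain'
Total words: 9

9


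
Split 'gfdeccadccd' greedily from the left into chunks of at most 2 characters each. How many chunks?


'gfdeccadccd' has 11 characters.
Chunking with max size 2:
  Chunk 1: 'gf' (positions 0-1)
  Chunk 2: 'de' (positions 2-3)
  Chunk 3: 'cc' (positions 4-5)
  Chunk 4: 'ad' (positions 6-7)
  Chunk 5: 'cc' (positions 8-9)
  Chunk 6: 'd' (positions 10-10)
Total chunks: ceil(11 / 2) = 6

6


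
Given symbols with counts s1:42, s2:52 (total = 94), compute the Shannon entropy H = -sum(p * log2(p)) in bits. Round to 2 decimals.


Computing entropy H = -sum(p_i * log2(p_i)):
  s1: p = 42/94 = 0.4468, -p*log2(p) = 0.5193
  s2: p = 52/94 = 0.5532, -p*log2(p) = 0.4725
H = sum of terms = 0.9918
Rounded to 2 decimals: 0.99

0.99


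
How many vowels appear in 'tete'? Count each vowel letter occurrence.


Scanning each character of 'tete':
  Position 1: 't' -> consonant (running count: 0)
  Position 2: 'e' -> vowel (running count: 1)
  Position 3: 't' -> consonant (running count: 1)
  Position 4: 'e' -> vowel (running count: 2)
Total vowels: 2

2


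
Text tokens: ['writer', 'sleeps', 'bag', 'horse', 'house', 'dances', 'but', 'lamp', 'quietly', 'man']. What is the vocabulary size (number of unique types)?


Listing all tokens and tracking unique types:
  Token 1: 'writer' -> NEW (unique so far: 1)
  Token 2: 'sleeps' -> NEW (unique so far: 2)
  Token 3: 'bag' -> NEW (unique so far: 3)
  Token 4: 'horse' -> NEW (unique so far: 4)
  Token 5: 'house' -> NEW (unique so far: 5)
  Token 6: 'dances' -> NEW (unique so far: 6)
  Token 7: 'but' -> NEW (unique so far: 7)
  Token 8: 'lamp' -> NEW (unique so far: 8)
  Token 9: 'quietly' -> NEW (unique so far: 9)
  Token 10: 'man' -> NEW (unique so far: 10)
Unique types: ('bag', 'but', 'dances', 'horse', 'house', 'lamp', 'man', 'quietly', 'sleeps', 'writer')
Vocabulary size: 10

10


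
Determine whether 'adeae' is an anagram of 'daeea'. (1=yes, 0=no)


Sort characters of 'adeae': 'aadee'
Sort characters of 'daeea': 'aadee'
Sorted forms match -> they ARE anagrams
Result: 1

1


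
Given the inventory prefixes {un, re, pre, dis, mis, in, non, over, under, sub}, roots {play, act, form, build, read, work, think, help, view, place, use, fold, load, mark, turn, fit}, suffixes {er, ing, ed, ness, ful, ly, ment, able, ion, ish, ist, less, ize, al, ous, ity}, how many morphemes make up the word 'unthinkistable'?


Segmenting 'unthinkistable' against the inventory:
  'un' -> prefix (morpheme 1)
  'think' -> root (morpheme 2)
  'ist' -> suffix (morpheme 3)
  'able' -> suffix (morpheme 4)
Total morphemes: 4

4


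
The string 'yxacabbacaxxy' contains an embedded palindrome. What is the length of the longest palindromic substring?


Scanning 'yxacabbacaxxy' for palindromic substrings.
Substring at positions 1-10: 'xacabbacax'.
Check: reverse('xacabbacax') = 'xacabbacax' -> palindrome confirmed.
Neighbouring characters ('y' / 'x') break symmetry, so it cannot extend further.
No longer palindromic substring exists; longest length = 10

10


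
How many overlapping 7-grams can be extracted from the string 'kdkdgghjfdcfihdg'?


String 'kdkdgghjfdcfihdg' has length L = 16.
Number of overlapping n-grams = L - n + 1
Substituting: 16 - 7 + 1 = 10

10


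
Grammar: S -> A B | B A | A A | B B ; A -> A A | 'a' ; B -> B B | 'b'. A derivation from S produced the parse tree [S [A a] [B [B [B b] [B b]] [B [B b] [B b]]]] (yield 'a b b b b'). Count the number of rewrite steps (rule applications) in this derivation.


Every bracketed nonterminal node [X ...] in the tree is produced by exactly one rule application.
Reading the tree off as a leftmost derivation:
  Step 1: S  =>  A B   (applied S -> A B)
  Step 2: A B  =>  a B   (applied A -> a)
  Step 3: a B  =>  a B B   (applied B -> B B)
  Step 4: a B B  =>  a B B B   (applied B -> B B)
  Step 5: a B B B  =>  a b B B   (applied B -> b)
  Step 6: a b B B  =>  a b b B   (applied B -> b)
  Step 7: a b b B  =>  a b b B B   (applied B -> B B)
  Step 8: a b b B B  =>  a b b b B   (applied B -> b)
  Step 9: a b b b B  =>  a b b b b   (applied B -> b)
Final yield: a b b b b
Total rewrite steps: 9

9


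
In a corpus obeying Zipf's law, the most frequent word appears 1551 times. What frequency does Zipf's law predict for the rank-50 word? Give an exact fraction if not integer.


Zipf's law: freq(rank) = f1 / rank
f1 = 1551, rank = 50
freq = 1551 / 50
GCD(1551, 50) = 1
Simplified: 1551/50

1551/50


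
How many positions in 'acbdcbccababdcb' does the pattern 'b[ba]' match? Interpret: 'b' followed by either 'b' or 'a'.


Pattern: b[ba] means 'b' followed by either 'b' or 'a'.
Scanning 'acbdcbccababdcb' position-by-position:
  Pos 0: window 'ac' -> no
  Pos 1: window 'cb' -> no
  Pos 2: window 'bd' -> no
  Pos 3: window 'dc' -> no
  Pos 4: window 'cb' -> no
  Pos 5: window 'bc' -> no
  Pos 6: window 'cc' -> no
  Pos 7: window 'ca' -> no
  Pos 8: window 'ab' -> no
  Pos 9: window 'ba' -> MATCH
  Pos 10: window 'ab' -> no
  Pos 11: window 'bd' -> no
  Pos 12: window 'dc' -> no
  Pos 13: window 'cb' -> no
  Pos 14: window 'b' -> no
Total matches: 1

1


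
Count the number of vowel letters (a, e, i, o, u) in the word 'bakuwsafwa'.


Scanning each character of 'bakuwsafwa':
  Position 1: 'b' -> consonant (running count: 0)
  Position 2: 'a' -> vowel (running count: 1)
  Position 3: 'k' -> consonant (running count: 1)
  Position 4: 'u' -> vowel (running count: 2)
  Position 5: 'w' -> consonant (running count: 2)
  Position 6: 's' -> consonant (running count: 2)
  Position 7: 'a' -> vowel (running count: 3)
  Position 8: 'f' -> consonant (running count: 3)
  Position 9: 'w' -> consonant (running count: 3)
  Position 10: 'a' -> vowel (running count: 4)
Total vowels: 4

4


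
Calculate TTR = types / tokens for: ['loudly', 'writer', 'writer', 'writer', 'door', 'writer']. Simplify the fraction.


Tokens: 6
Unique types: ('door', 'loudly', 'writer') = 3
TTR = 3/6
Simplify: divide both by 3 -> 1/2
TTR = 1/2

1/2


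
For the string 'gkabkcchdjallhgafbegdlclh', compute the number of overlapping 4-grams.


String 'gkabkcchdjallhgafbegdlclh' has length L = 25.
Number of overlapping n-grams = L - n + 1
Substituting: 25 - 4 + 1 = 22

22


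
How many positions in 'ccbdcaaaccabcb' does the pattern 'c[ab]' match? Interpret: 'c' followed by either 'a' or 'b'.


Pattern: c[ab] means 'c' followed by either 'a' or 'b'.
Scanning 'ccbdcaaaccabcb' position-by-position:
  Pos 0: window 'cc' -> no
  Pos 1: window 'cb' -> MATCH
  Pos 2: window 'bd' -> no
  Pos 3: window 'dc' -> no
  Pos 4: window 'ca' -> MATCH
  Pos 5: window 'aa' -> no
  Pos 6: window 'aa' -> no
  Pos 7: window 'ac' -> no
  Pos 8: window 'cc' -> no
  Pos 9: window 'ca' -> MATCH
  Pos 10: window 'ab' -> no
  Pos 11: window 'bc' -> no
  Pos 12: window 'cb' -> MATCH
  Pos 13: window 'b' -> no
Total matches: 4

4


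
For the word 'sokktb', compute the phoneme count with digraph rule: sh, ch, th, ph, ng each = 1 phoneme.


Parsing 'sokktb' greedily, digraphs first:
  's' -> consonant phoneme (phonemes so far: 1)
  'o' -> vowel phoneme (phonemes so far: 2)
  'k' -> consonant phoneme (phonemes so far: 3)
  'k' -> consonant phoneme (phonemes so far: 4)
  't' -> consonant phoneme (phonemes so far: 5)
  'b' -> consonant phoneme (phonemes so far: 6)
Total phonemes: 6

6


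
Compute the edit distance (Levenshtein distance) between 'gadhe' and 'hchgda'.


Building DP table for s1='gadhe' (len 5) and s2='hchgda' (len 6):
       h  c  h  g  d  a
    0  1  2  3  4  5  6
  g 1  1  2  3  3  4  5
  a 2  2  2  3  4  4  4
  d 3  3  3  3  4  4  5
  h 4  3  4  3  4  5  5
  e 5  4  4  4  4  5  6
Edit distance = dp[5][6] = 6

6


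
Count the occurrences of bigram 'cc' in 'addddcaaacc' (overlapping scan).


Scanning 'addddcaaacc' for bigram 'cc':
  Position 0: 'ad' -> no
  Position 1: 'dd' -> no
  Position 2: 'dd' -> no
  Position 3: 'dd' -> no
  Position 4: 'dc' -> no
  Position 5: 'ca' -> no
  Position 6: 'aa' -> no
  Position 7: 'aa' -> no
  Position 8: 'ac' -> no
  Position 9: 'cc' -> MATCH
Total matches: 1

1


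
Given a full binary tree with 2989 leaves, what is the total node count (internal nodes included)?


Leaf nodes (terminals): 2989
Internal nodes = n - 1 = 2989 - 1 = 2988
Total = leaves + internal = 2989 + 2988 = 5977

5977


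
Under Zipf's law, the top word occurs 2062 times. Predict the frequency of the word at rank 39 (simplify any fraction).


Zipf's law: freq(rank) = f1 / rank
f1 = 2062, rank = 39
freq = 2062 / 39
GCD(2062, 39) = 1
Simplified: 2062/39

2062/39


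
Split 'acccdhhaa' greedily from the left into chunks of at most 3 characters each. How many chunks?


'acccdhhaa' has 9 characters.
Chunking with max size 3:
  Chunk 1: 'acc' (positions 0-2)
  Chunk 2: 'cdh' (positions 3-5)
  Chunk 3: 'haa' (positions 6-8)
Total chunks: ceil(9 / 3) = 3

3


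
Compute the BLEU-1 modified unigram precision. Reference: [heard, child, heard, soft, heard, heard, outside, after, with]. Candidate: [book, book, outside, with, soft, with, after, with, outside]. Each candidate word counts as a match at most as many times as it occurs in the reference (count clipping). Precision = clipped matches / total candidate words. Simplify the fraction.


Reference word counts: {'after': 1, 'child': 1, 'heard': 4, 'outside': 1, 'soft': 1, 'with': 1}
Checking each candidate word (with clipping):
  'book' -> not in reference -> no match (matches: 0)
  'book' -> not in reference -> no match (matches: 0)
  'outside' -> in reference (ref count 1, used 1/1) -> match (matches: 1)
  'with' -> in reference (ref count 1, used 1/1) -> match (matches: 2)
  'soft' -> in reference (ref count 1, used 1/1) -> match (matches: 3)
  'with' -> ref count 1 already used up (1/1) -> clipped, no match (matches: 3)
  'after' -> in reference (ref count 1, used 1/1) -> match (matches: 4)
  'with' -> ref count 1 already used up (1/1) -> clipped, no match (matches: 4)
  'outside' -> ref count 1 already used up (1/1) -> clipped, no match (matches: 4)
Clipped matches: 4, Candidate length: 9
Precision = 4/9

4/9


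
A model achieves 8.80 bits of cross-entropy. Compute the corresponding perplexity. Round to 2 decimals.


Perplexity formula: PP = 2^H
H = 8.80
PP = 2^8.80
Decompose: 2^8.80 = 2^8 * 2^0.80
2^8 = 256, 2^0.80 ~ 1.7411011
PP ~ 256 * 1.7411011 = 445.7218816
Rounded to 2 decimals: 445.72

445.72


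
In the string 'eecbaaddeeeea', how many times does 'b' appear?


Scanning 'eecbaaddeeeea' for 'b':
  Position 3: 'b' -> MATCH (count: 1)
Total occurrences of 'b': 1

1


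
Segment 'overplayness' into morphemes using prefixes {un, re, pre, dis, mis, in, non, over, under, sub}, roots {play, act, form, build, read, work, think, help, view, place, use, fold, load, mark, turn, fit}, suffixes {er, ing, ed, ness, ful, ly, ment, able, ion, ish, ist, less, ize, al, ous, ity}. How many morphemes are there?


Segmenting 'overplayness' against the inventory:
  'over' -> prefix (morpheme 1)
  'play' -> root (morpheme 2)
  'ness' -> suffix (morpheme 3)
Total morphemes: 3

3


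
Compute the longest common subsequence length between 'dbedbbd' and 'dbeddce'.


DP table for LCS of 'dbedbbd' and 'dbeddce':
       d  b  e  d  d  c  e
    0  0  0  0  0  0  0  0
  d 0  1  1  1  1  1  1  1
  b 0  1  2  2  2  2  2  2
  e 0  1  2  3  3  3  3  3
  d 0  1  2  3  4  4  4  4
  b 0  1  2  3  4  4  4  4
  b 0  1  2  3  4  4  4  4
  d 0  1  2  3  4  5  5  5
LCS: 'dbedd'
LCS length = 5

5


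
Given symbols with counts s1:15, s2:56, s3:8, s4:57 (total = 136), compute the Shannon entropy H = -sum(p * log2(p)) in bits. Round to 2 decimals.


Computing entropy H = -sum(p_i * log2(p_i)):
  s1: p = 15/136 = 0.1103, -p*log2(p) = 0.3508
  s2: p = 56/136 = 0.4118, -p*log2(p) = 0.5271
  s3: p = 8/136 = 0.0588, -p*log2(p) = 0.2404
  s4: p = 57/136 = 0.4191, -p*log2(p) = 0.5258
H = sum of terms = 1.6441
Rounded to 2 decimals: 1.64

1.64


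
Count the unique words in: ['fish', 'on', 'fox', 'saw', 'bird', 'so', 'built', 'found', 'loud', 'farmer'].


Listing all tokens and tracking unique types:
  Token 1: 'fish' -> NEW (unique so far: 1)
  Token 2: 'on' -> NEW (unique so far: 2)
  Token 3: 'fox' -> NEW (unique so far: 3)
  Token 4: 'saw' -> NEW (unique so far: 4)
  Token 5: 'bird' -> NEW (unique so far: 5)
  Token 6: 'so' -> NEW (unique so far: 6)
  Token 7: 'built' -> NEW (unique so far: 7)
  Token 8: 'found' -> NEW (unique so far: 8)
  Token 9: 'loud' -> NEW (unique so far: 9)
  Token 10: 'farmer' -> NEW (unique so far: 10)
Unique types: ('bird', 'built', 'farmer', 'fish', 'found', 'fox', 'loud', 'on', 'saw', 'so')
Vocabulary size: 10

10


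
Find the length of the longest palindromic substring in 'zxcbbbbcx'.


Scanning 'zxcbbbbcx' for palindromic substrings.
Substring at positions 1-8: 'xcbbbbcx'.
Check: reverse('xcbbbbcx') = 'xcbbbbcx' -> palindrome confirmed.
Neighbouring characters ('z' / '-') break symmetry, so it cannot extend further.
No longer palindromic substring exists; longest length = 8

8


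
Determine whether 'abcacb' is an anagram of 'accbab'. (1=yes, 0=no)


Sort characters of 'abcacb': 'aabbcc'
Sort characters of 'accbab': 'aabbcc'
Sorted forms match -> they ARE anagrams
Result: 1

1


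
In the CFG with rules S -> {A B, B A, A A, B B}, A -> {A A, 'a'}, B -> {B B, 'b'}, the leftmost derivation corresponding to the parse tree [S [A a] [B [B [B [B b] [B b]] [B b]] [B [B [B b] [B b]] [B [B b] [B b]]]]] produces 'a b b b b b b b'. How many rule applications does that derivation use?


Every bracketed nonterminal node [X ...] in the tree is produced by exactly one rule application.
Reading the tree off as a leftmost derivation:
  Step 1: S  =>  A B   (applied S -> A B)
  Step 2: A B  =>  a B   (applied A -> a)
  Step 3: a B  =>  a B B   (applied B -> B B)
  Step 4: a B B  =>  a B B B   (applied B -> B B)
  Step 5: a B B B  =>  a B B B B   (applied B -> B B)
  Step 6: a B B B B  =>  a b B B B   (applied B -> b)
  Step 7: a b B B B  =>  a b b B B   (applied B -> b)
  Step 8: a b b B B  =>  a b b b B   (applied B -> b)
  Step 9: a b b b B  =>  a b b b B B   (applied B -> B B)
  Step 10: a b b b B B  =>  a b b b B B B   (applied B -> B B)
  Step 11: a b b b B B B  =>  a b b b b B B   (applied B -> b)
  Step 12: a b b b b B B  =>  a b b b b b B   (applied B -> b)
  Step 13: a b b b b b B  =>  a b b b b b B B   (applied B -> B B)
  Step 14: a b b b b b B B  =>  a b b b b b b B   (applied B -> b)
  Step 15: a b b b b b b B  =>  a b b b b b b b   (applied B -> b)
Final yield: a b b b b b b b
Total rewrite steps: 15

15


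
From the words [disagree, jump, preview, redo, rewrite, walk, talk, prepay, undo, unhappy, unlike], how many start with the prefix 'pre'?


Checking each word for prefix 'pre':
  'disagree' -> no (count: 0)
  'jump' -> no (count: 0)
  'preview' -> YES, starts with 'pre' (count: 1)
  'redo' -> no (count: 1)
  'rewrite' -> no (count: 1)
  'walk' -> no (count: 1)
  'talk' -> no (count: 1)
  'prepay' -> YES, starts with 'pre' (count: 2)
  'undo' -> no (count: 2)
  'unhappy' -> no (count: 2)
  'unlike' -> no (count: 2)
Total with prefix 'pre': 2

2


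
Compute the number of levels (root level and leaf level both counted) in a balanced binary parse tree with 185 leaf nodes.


In a balanced binary tree with n leaves the deepest leaf is ceil(log2(n)) edges below the root,
so counting node levels inclusive of root and leaves gives ceil(log2(n)) + 1 levels.
log2(185) = 7.5314
ceil(7.5314) = 8
levels = 8 + 1 = 9

9


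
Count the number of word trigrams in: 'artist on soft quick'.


Word trigrams from [4] words:
  Trigram 1: (artist on soft)
  Trigram 2: (on soft quick)
Total word trigrams: 4 - 2 = 2

2


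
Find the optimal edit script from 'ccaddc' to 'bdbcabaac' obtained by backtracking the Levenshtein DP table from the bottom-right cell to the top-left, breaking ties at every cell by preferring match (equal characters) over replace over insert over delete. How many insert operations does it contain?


Edit distance = 6. Backtracking from cell (6, 9) with preference match > replace > insert > delete,
then listing the resulting alignment 'ccaddc' -> 'bdbcabaac' left to right:
  Step 1: insert 'b' [insertion #1]
  Step 2: insert 'd' [insertion #2]
  Step 3: replace c->b
  Step 4: keep 'c'
  Step 5: keep 'a'
  Step 6: insert 'b' [insertion #3]
  Step 7: replace d->a
  Step 8: replace d->a
  Step 9: keep 'c'
Total insertions: 3

3


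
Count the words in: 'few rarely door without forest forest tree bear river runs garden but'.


Counting words by splitting on spaces:
  Word 1: 'few'
  Word 2: 'rarely'
  Word 3: 'door'
  Word 4: 'without'
  Word 5: 'forest'
  Word 6: 'forest'
  Word 7: 'tree'
  Word 8: 'bear'
  Word 9: 'river'
  Word 10: 'runs'
  Word 11: 'garden'
  Word 12: 'but'
Total words: 12

12


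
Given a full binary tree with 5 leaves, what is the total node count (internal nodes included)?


Leaf nodes (terminals): 5
Internal nodes = n - 1 = 5 - 1 = 4
Total = leaves + internal = 5 + 4 = 9

9


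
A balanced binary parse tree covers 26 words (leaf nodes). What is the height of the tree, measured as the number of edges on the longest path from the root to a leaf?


In a balanced binary tree with n leaves the deepest leaf is ceil(log2(n)) edges below the root.
log2(26) = 4.7004
ceil(4.7004) = 5
height (edges) = 5

5


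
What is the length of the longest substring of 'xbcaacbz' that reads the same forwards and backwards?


Scanning 'xbcaacbz' for palindromic substrings.
Substring at positions 1-6: 'bcaacb'.
Check: reverse('bcaacb') = 'bcaacb' -> palindrome confirmed.
Neighbouring characters ('x' / 'z') break symmetry, so it cannot extend further.
No longer palindromic substring exists; longest length = 6

6


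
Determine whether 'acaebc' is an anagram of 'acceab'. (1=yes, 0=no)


Sort characters of 'acaebc': 'aabcce'
Sort characters of 'acceab': 'aabcce'
Sorted forms match -> they ARE anagrams
Result: 1

1


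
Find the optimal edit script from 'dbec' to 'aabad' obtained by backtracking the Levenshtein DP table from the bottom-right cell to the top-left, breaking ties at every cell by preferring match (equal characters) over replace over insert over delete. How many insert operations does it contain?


Edit distance = 4. Backtracking from cell (4, 5) with preference match > replace > insert > delete,
then listing the resulting alignment 'dbec' -> 'aabad' left to right:
  Step 1: insert 'a' [insertion #1]
  Step 2: replace d->a
  Step 3: keep 'b'
  Step 4: replace e->a
  Step 5: replace c->d
Total insertions: 1

1


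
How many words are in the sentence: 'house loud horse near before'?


Counting words by splitting on spaces:
  Word 1: 'house'
  Word 2: 'loud'
  Word 3: 'horse'
  Word 4: 'near'
  Word 5: 'before'
Total words: 5

5


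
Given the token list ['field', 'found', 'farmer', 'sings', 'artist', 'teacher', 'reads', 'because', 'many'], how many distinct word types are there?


Listing all tokens and tracking unique types:
  Token 1: 'field' -> NEW (unique so far: 1)
  Token 2: 'found' -> NEW (unique so far: 2)
  Token 3: 'farmer' -> NEW (unique so far: 3)
  Token 4: 'sings' -> NEW (unique so far: 4)
  Token 5: 'artist' -> NEW (unique so far: 5)
  Token 6: 'teacher' -> NEW (unique so far: 6)
  Token 7: 'reads' -> NEW (unique so far: 7)
  Token 8: 'because' -> NEW (unique so far: 8)
  Token 9: 'many' -> NEW (unique so far: 9)
Unique types: ('artist', 'because', 'farmer', 'field', 'found', 'many', 'reads', 'sings', 'teacher')
Vocabulary size: 9

9


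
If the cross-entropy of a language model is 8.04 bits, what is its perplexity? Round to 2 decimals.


Perplexity formula: PP = 2^H
H = 8.04
PP = 2^8.04
Decompose: 2^8.04 = 2^8 * 2^0.04
2^8 = 256, 2^0.04 ~ 1.0281138
PP ~ 256 * 1.0281138 = 263.1971328
Rounded to 2 decimals: 263.20

263.20


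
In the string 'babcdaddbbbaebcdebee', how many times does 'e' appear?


Scanning 'babcdaddbbbaebcdebee' for 'e':
  Position 12: 'e' -> MATCH (count: 1)
  Position 16: 'e' -> MATCH (count: 2)
  Position 18: 'e' -> MATCH (count: 3)
  Position 19: 'e' -> MATCH (count: 4)
Total occurrences of 'e': 4

4


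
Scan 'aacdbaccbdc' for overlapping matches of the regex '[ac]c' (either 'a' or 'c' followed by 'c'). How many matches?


Pattern: [ac]c means either 'a' or 'c' followed by 'c'.
Scanning 'aacdbaccbdc' position-by-position:
  Pos 0: window 'aa' -> no
  Pos 1: window 'ac' -> MATCH
  Pos 2: window 'cd' -> no
  Pos 3: window 'db' -> no
  Pos 4: window 'ba' -> no
  Pos 5: window 'ac' -> MATCH
  Pos 6: window 'cc' -> MATCH
  Pos 7: window 'cb' -> no
  Pos 8: window 'bd' -> no
  Pos 9: window 'dc' -> no
  Pos 10: window 'c' -> no
Total matches: 3

3


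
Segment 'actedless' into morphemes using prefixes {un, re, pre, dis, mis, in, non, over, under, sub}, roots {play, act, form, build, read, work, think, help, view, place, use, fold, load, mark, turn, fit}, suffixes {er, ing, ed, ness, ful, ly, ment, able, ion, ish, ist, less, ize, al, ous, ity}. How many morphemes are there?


Segmenting 'actedless' against the inventory:
  'act' -> root (morpheme 1)
  'ed' -> suffix (morpheme 2)
  'less' -> suffix (morpheme 3)
Total morphemes: 3

3


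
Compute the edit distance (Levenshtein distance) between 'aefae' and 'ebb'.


Building DP table for s1='aefae' (len 5) and s2='ebb' (len 3):
       e  b  b
    0  1  2  3
  a 1  1  2  3
  e 2  1  2  3
  f 3  2  2  3
  a 4  3  3  3
  e 5  4  4  4
Edit distance = dp[5][3] = 4

4


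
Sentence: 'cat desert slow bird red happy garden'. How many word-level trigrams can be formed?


Word trigrams from [7] words:
  Trigram 1: (cat desert slow)
  Trigram 2: (desert slow bird)
  Trigram 3: (slow bird red)
  Trigram 4: (bird red happy)
  Trigram 5: (red happy garden)
Total word trigrams: 7 - 2 = 5

5


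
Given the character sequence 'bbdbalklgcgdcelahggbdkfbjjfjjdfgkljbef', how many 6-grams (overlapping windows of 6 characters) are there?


String 'bbdbalklgcgdcelahggbdkfbjjfjjdfgkljbef' has length L = 38.
Number of overlapping n-grams = L - n + 1
Substituting: 38 - 6 + 1 = 33

33


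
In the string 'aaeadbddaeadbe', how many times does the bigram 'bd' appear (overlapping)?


Scanning 'aaeadbddaeadbe' for bigram 'bd':
  Position 0: 'aa' -> no
  Position 1: 'ae' -> no
  Position 2: 'ea' -> no
  Position 3: 'ad' -> no
  Position 4: 'db' -> no
  Position 5: 'bd' -> MATCH
  Position 6: 'dd' -> no
  Position 7: 'da' -> no
  Position 8: 'ae' -> no
  Position 9: 'ea' -> no
  Position 10: 'ad' -> no
  Position 11: 'db' -> no
  Position 12: 'be' -> no
Total matches: 1

1


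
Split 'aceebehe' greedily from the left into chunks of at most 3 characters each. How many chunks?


'aceebehe' has 8 characters.
Chunking with max size 3:
  Chunk 1: 'ace' (positions 0-2)
  Chunk 2: 'ebe' (positions 3-5)
  Chunk 3: 'he' (positions 6-7)
Total chunks: ceil(8 / 3) = 3

3


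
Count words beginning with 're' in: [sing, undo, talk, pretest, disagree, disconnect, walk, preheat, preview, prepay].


Checking each word for prefix 're':
  'sing' -> no (count: 0)
  'undo' -> no (count: 0)
  'talk' -> no (count: 0)
  'pretest' -> no (count: 0)
  'disagree' -> no (count: 0)
  'disconnect' -> no (count: 0)
  'walk' -> no (count: 0)
  'preheat' -> no (count: 0)
  'preview' -> no (count: 0)
  'prepay' -> no (count: 0)
Total with prefix 're': 0

0


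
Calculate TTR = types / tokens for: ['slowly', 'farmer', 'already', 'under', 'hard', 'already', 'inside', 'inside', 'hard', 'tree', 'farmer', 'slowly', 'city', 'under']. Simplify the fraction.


Tokens: 14
Unique types: ('already', 'city', 'farmer', 'hard', 'inside', 'slowly', 'tree', 'under') = 8
TTR = 8/14
Simplify: divide both by 2 -> 4/7
TTR = 4/7

4/7


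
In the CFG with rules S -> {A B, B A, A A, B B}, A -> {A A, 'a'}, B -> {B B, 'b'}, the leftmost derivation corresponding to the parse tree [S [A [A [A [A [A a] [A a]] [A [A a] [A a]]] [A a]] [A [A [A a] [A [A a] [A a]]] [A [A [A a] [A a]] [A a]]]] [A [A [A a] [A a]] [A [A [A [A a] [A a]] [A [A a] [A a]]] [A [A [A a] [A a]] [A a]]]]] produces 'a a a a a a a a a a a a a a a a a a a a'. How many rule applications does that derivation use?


Every bracketed nonterminal node [X ...] in the tree is produced by exactly one rule application.
Reading the tree off as a leftmost derivation:
  Step 1: S  =>  A A   (applied S -> A A)
  Step 2: A A  =>  A A A   (applied A -> A A)
  Step 3: A A A  =>  A A A A   (applied A -> A A)
  Step 4: A A A A  =>  A A A A A   (applied A -> A A)
  Step 5: A A A A A  =>  A A A A A A   (applied A -> A A)
  Step 6: A A A A A A  =>  a A A A A A   (applied A -> a)
  Step 7: a A A A A A  =>  a a A A A A   (applied A -> a)
  Step 8: a a A A A A  =>  a a A A A A A   (applied A -> A A)
  Step 9: a a A A A A A  =>  a a a A A A A   (applied A -> a)
  Step 10: a a a A A A A  =>  a a a a A A A   (applied A -> a)
  Step 11: a a a a A A A  =>  a a a a a A A   (applied A -> a)
  Step 12: a a a a a A A  =>  a a a a a A A A   (applied A -> A A)
  Step 13: a a a a a A A A  =>  a a a a a A A A A   (applied A -> A A)
  Step 14: a a a a a A A A A  =>  a a a a a a A A A   (applied A -> a)
  Step 15: a a a a a a A A A  =>  a a a a a a A A A A   (applied A -> A A)
  Step 16: a a a a a a A A A A  =>  a a a a a a a A A A   (applied A -> a)
  Step 17: a a a a a a a A A A  =>  a a a a a a a a A A   (applied A -> a)
  Step 18: a a a a a a a a A A  =>  a a a a a a a a A A A   (applied A -> A A)
  Step 19: a a a a a a a a A A A  =>  a a a a a a a a A A A A   (applied A -> A A)
  Step 20: a a a a a a a a A A A A  =>  a a a a a a a a a A A A   (applied A -> a)
  Step 21: a a a a a a a a a A A A  =>  a a a a a a a a a a A A   (applied A -> a)
  Step 22: a a a a a a a a a a A A  =>  a a a a a a a a a a a A   (applied A -> a)
  Step 23: a a a a a a a a a a a A  =>  a a a a a a a a a a a A A   (applied A -> A A)
  Step 24: a a a a a a a a a a a A A  =>  a a a a a a a a a a a A A A   (applied A -> A A)
  Step 25: a a a a a a a a a a a A A A  =>  a a a a a a a a a a a a A A   (applied A -> a)
  Step 26: a a a a a a a a a a a a A A  =>  a a a a a a a a a a a a a A   (applied A -> a)
  Step 27: a a a a a a a a a a a a a A  =>  a a a a a a a a a a a a a A A   (applied A -> A A)
  Step 28: a a a a a a a a a a a a a A A  =>  a a a a a a a a a a a a a A A A   (applied A -> A A)
  Step 29: a a a a a a a a a a a a a A A A  =>  a a a a a a a a a a a a a A A A A   (applied A -> A A)
  Step 30: a a a a a a a a a a a a a A A A A  =>  a a a a a a a a a a a a a a A A A   (applied A -> a)
  Step 31: a a a a a a a a a a a a a a A A A  =>  a a a a a a a a a a a a a a a A A   (applied A -> a)
  Step 32: a a a a a a a a a a a a a a a A A  =>  a a a a a a a a a a a a a a a A A A   (applied A -> A A)
  Step 33: a a a a a a a a a a a a a a a A A A  =>  a a a a a a a a a a a a a a a a A A   (applied A -> a)
  Step 34: a a a a a a a a a a a a a a a a A A  =>  a a a a a a a a a a a a a a a a a A   (applied A -> a)
  Step 35: a a a a a a a a a a a a a a a a a A  =>  a a a a a a a a a a a a a a a a a A A   (applied A -> A A)
  Step 36: a a a a a a a a a a a a a a a a a A A  =>  a a a a a a a a a a a a a a a a a A A A   (applied A -> A A)
  Step 37: a a a a a a a a a a a a a a a a a A A A  =>  a a a a a a a a a a a a a a a a a a A A   (applied A -> a)
  Step 38: a a a a a a a a a a a a a a a a a a A A  =>  a a a a a a a a a a a a a a a a a a a A   (applied A -> a)
  Step 39: a a a a a a a a a a a a a a a a a a a A  =>  a a a a a a a a a a a a a a a a a a a a   (applied A -> a)
Final yield: a a a a a a a a a a a a a a a a a a a a
Total rewrite steps: 39

39
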